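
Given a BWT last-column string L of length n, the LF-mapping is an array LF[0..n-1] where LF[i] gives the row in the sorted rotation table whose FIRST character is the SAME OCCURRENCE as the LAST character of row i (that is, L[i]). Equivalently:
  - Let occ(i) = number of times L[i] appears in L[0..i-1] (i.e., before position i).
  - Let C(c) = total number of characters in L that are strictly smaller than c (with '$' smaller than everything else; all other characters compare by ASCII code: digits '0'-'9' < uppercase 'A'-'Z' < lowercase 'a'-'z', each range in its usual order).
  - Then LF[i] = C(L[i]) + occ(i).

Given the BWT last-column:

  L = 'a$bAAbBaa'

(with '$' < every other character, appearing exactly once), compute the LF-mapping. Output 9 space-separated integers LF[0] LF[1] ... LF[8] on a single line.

Char counts: '$':1, 'A':2, 'B':1, 'a':3, 'b':2
C (first-col start): C('$')=0, C('A')=1, C('B')=3, C('a')=4, C('b')=7
L[0]='a': occ=0, LF[0]=C('a')+0=4+0=4
L[1]='$': occ=0, LF[1]=C('$')+0=0+0=0
L[2]='b': occ=0, LF[2]=C('b')+0=7+0=7
L[3]='A': occ=0, LF[3]=C('A')+0=1+0=1
L[4]='A': occ=1, LF[4]=C('A')+1=1+1=2
L[5]='b': occ=1, LF[5]=C('b')+1=7+1=8
L[6]='B': occ=0, LF[6]=C('B')+0=3+0=3
L[7]='a': occ=1, LF[7]=C('a')+1=4+1=5
L[8]='a': occ=2, LF[8]=C('a')+2=4+2=6

Answer: 4 0 7 1 2 8 3 5 6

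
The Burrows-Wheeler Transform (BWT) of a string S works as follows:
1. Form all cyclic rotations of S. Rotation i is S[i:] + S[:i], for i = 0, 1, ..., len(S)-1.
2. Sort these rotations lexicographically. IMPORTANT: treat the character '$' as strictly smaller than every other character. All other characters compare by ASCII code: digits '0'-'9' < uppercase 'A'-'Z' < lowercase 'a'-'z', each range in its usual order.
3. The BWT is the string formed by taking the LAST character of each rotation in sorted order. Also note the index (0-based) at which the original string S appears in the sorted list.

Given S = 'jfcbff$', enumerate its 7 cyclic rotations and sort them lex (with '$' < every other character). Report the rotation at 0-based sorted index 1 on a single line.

Answer: bff$jfc

Derivation:
All 7 rotations (rotation i = S[i:]+S[:i]):
  rot[0] = jfcbff$
  rot[1] = fcbff$j
  rot[2] = cbff$jf
  rot[3] = bff$jfc
  rot[4] = ff$jfcb
  rot[5] = f$jfcbf
  rot[6] = $jfcbff
Sorted (with $ < everything):
  sorted[0] = $jfcbff
  sorted[1] = bff$jfc
  sorted[2] = cbff$jf
  sorted[3] = f$jfcbf
  sorted[4] = fcbff$j
  sorted[5] = ff$jfcb
  sorted[6] = jfcbff$
sorted[1] = bff$jfc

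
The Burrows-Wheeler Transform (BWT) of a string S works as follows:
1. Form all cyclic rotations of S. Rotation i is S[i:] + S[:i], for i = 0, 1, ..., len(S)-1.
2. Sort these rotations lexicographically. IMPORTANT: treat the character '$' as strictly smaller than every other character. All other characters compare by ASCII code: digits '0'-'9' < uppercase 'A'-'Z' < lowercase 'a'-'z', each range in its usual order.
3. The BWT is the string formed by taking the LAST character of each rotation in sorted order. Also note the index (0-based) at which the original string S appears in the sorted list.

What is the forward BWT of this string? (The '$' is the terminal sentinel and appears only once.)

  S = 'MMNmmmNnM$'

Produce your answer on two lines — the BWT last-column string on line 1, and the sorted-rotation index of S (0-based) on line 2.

All 10 rotations (rotation i = S[i:]+S[:i]):
  rot[0] = MMNmmmNnM$
  rot[1] = MNmmmNnM$M
  rot[2] = NmmmNnM$MM
  rot[3] = mmmNnM$MMN
  rot[4] = mmNnM$MMNm
  rot[5] = mNnM$MMNmm
  rot[6] = NnM$MMNmmm
  rot[7] = nM$MMNmmmN
  rot[8] = M$MMNmmmNn
  rot[9] = $MMNmmmNnM
Sorted (with $ < everything):
  sorted[0] = $MMNmmmNnM  (last char: 'M')
  sorted[1] = M$MMNmmmNn  (last char: 'n')
  sorted[2] = MMNmmmNnM$  (last char: '$')
  sorted[3] = MNmmmNnM$M  (last char: 'M')
  sorted[4] = NmmmNnM$MM  (last char: 'M')
  sorted[5] = NnM$MMNmmm  (last char: 'm')
  sorted[6] = mNnM$MMNmm  (last char: 'm')
  sorted[7] = mmNnM$MMNm  (last char: 'm')
  sorted[8] = mmmNnM$MMN  (last char: 'N')
  sorted[9] = nM$MMNmmmN  (last char: 'N')
Last column: Mn$MMmmmNN
Original string S is at sorted index 2

Answer: Mn$MMmmmNN
2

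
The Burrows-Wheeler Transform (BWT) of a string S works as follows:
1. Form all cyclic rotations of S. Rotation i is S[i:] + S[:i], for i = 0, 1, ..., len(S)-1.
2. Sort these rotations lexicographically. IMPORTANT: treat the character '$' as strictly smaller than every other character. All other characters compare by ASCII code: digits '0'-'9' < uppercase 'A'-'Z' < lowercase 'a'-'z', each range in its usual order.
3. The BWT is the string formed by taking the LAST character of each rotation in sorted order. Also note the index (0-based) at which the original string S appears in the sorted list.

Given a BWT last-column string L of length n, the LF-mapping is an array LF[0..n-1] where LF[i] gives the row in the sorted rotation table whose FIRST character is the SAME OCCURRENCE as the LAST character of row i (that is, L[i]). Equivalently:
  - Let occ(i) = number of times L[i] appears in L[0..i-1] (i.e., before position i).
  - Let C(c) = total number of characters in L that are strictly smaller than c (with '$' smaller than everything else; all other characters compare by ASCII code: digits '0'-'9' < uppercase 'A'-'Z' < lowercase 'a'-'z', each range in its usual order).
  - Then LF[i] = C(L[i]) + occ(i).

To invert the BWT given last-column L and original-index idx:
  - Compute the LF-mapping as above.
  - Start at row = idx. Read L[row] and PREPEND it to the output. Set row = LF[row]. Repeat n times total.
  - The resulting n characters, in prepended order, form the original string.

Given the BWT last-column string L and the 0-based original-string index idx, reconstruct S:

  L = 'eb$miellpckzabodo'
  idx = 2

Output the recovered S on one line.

LF mapping: 6 2 0 12 8 7 10 11 15 4 9 16 1 3 13 5 14
Walk LF starting at row 2, prepending L[row]:
  step 1: row=2, L[2]='$', prepend. Next row=LF[2]=0
  step 2: row=0, L[0]='e', prepend. Next row=LF[0]=6
  step 3: row=6, L[6]='l', prepend. Next row=LF[6]=10
  step 4: row=10, L[10]='k', prepend. Next row=LF[10]=9
  step 5: row=9, L[9]='c', prepend. Next row=LF[9]=4
  step 6: row=4, L[4]='i', prepend. Next row=LF[4]=8
  step 7: row=8, L[8]='p', prepend. Next row=LF[8]=15
  step 8: row=15, L[15]='d', prepend. Next row=LF[15]=5
  step 9: row=5, L[5]='e', prepend. Next row=LF[5]=7
  step 10: row=7, L[7]='l', prepend. Next row=LF[7]=11
  step 11: row=11, L[11]='z', prepend. Next row=LF[11]=16
  step 12: row=16, L[16]='o', prepend. Next row=LF[16]=14
  step 13: row=14, L[14]='o', prepend. Next row=LF[14]=13
  step 14: row=13, L[13]='b', prepend. Next row=LF[13]=3
  step 15: row=3, L[3]='m', prepend. Next row=LF[3]=12
  step 16: row=12, L[12]='a', prepend. Next row=LF[12]=1
  step 17: row=1, L[1]='b', prepend. Next row=LF[1]=2
Reversed output: bamboozledpickle$

Answer: bamboozledpickle$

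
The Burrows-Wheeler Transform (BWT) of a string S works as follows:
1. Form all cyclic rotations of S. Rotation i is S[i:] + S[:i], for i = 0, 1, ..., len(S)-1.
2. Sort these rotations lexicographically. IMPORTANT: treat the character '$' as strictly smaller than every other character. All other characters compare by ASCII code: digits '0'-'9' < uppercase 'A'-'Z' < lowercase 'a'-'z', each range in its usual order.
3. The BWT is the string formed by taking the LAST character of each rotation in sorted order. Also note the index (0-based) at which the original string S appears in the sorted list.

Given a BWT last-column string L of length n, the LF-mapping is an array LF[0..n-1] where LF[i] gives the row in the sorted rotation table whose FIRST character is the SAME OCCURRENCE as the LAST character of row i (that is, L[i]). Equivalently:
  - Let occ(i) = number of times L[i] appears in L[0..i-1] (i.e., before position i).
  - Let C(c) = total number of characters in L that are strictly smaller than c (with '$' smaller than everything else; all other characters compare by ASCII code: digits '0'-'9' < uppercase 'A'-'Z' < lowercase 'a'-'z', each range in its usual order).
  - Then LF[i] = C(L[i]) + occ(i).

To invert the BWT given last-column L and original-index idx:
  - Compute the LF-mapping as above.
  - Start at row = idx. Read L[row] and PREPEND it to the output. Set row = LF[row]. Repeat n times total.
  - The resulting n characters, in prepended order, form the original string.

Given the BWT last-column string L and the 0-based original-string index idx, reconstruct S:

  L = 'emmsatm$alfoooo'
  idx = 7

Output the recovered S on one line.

Answer: mammafootloose$

Derivation:
LF mapping: 3 6 7 13 1 14 8 0 2 5 4 9 10 11 12
Walk LF starting at row 7, prepending L[row]:
  step 1: row=7, L[7]='$', prepend. Next row=LF[7]=0
  step 2: row=0, L[0]='e', prepend. Next row=LF[0]=3
  step 3: row=3, L[3]='s', prepend. Next row=LF[3]=13
  step 4: row=13, L[13]='o', prepend. Next row=LF[13]=11
  step 5: row=11, L[11]='o', prepend. Next row=LF[11]=9
  step 6: row=9, L[9]='l', prepend. Next row=LF[9]=5
  step 7: row=5, L[5]='t', prepend. Next row=LF[5]=14
  step 8: row=14, L[14]='o', prepend. Next row=LF[14]=12
  step 9: row=12, L[12]='o', prepend. Next row=LF[12]=10
  step 10: row=10, L[10]='f', prepend. Next row=LF[10]=4
  step 11: row=4, L[4]='a', prepend. Next row=LF[4]=1
  step 12: row=1, L[1]='m', prepend. Next row=LF[1]=6
  step 13: row=6, L[6]='m', prepend. Next row=LF[6]=8
  step 14: row=8, L[8]='a', prepend. Next row=LF[8]=2
  step 15: row=2, L[2]='m', prepend. Next row=LF[2]=7
Reversed output: mammafootloose$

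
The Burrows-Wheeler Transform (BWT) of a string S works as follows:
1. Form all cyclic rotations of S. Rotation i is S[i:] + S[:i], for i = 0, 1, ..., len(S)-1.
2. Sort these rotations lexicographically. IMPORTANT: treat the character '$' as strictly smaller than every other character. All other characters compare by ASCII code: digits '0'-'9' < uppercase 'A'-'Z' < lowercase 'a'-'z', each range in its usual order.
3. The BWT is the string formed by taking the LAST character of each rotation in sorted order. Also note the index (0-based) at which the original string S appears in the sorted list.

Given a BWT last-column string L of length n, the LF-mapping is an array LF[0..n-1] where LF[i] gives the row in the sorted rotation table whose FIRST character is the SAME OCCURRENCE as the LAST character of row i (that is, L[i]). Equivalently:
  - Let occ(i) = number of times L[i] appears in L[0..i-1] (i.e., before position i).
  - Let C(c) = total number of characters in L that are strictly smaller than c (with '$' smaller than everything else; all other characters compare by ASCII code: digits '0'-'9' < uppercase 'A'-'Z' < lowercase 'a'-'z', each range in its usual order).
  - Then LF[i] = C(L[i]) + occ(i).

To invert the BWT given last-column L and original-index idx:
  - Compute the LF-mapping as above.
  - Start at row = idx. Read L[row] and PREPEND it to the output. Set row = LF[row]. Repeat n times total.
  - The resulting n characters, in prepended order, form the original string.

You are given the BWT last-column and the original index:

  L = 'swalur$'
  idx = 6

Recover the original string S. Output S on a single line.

LF mapping: 4 6 1 2 5 3 0
Walk LF starting at row 6, prepending L[row]:
  step 1: row=6, L[6]='$', prepend. Next row=LF[6]=0
  step 2: row=0, L[0]='s', prepend. Next row=LF[0]=4
  step 3: row=4, L[4]='u', prepend. Next row=LF[4]=5
  step 4: row=5, L[5]='r', prepend. Next row=LF[5]=3
  step 5: row=3, L[3]='l', prepend. Next row=LF[3]=2
  step 6: row=2, L[2]='a', prepend. Next row=LF[2]=1
  step 7: row=1, L[1]='w', prepend. Next row=LF[1]=6
Reversed output: walrus$

Answer: walrus$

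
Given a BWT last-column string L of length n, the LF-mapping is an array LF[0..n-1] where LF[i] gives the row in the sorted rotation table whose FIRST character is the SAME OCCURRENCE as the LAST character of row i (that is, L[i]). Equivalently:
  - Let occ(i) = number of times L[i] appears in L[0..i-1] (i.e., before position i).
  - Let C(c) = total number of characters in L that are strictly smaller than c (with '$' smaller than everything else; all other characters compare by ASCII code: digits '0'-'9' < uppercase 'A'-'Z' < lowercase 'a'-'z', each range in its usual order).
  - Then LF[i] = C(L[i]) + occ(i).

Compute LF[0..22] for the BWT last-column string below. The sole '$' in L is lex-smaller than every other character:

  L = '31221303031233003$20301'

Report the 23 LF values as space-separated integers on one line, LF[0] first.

Answer: 15 7 11 12 8 16 1 17 2 18 9 13 19 20 3 4 21 0 14 5 22 6 10

Derivation:
Char counts: '$':1, '0':6, '1':4, '2':4, '3':8
C (first-col start): C('$')=0, C('0')=1, C('1')=7, C('2')=11, C('3')=15
L[0]='3': occ=0, LF[0]=C('3')+0=15+0=15
L[1]='1': occ=0, LF[1]=C('1')+0=7+0=7
L[2]='2': occ=0, LF[2]=C('2')+0=11+0=11
L[3]='2': occ=1, LF[3]=C('2')+1=11+1=12
L[4]='1': occ=1, LF[4]=C('1')+1=7+1=8
L[5]='3': occ=1, LF[5]=C('3')+1=15+1=16
L[6]='0': occ=0, LF[6]=C('0')+0=1+0=1
L[7]='3': occ=2, LF[7]=C('3')+2=15+2=17
L[8]='0': occ=1, LF[8]=C('0')+1=1+1=2
L[9]='3': occ=3, LF[9]=C('3')+3=15+3=18
L[10]='1': occ=2, LF[10]=C('1')+2=7+2=9
L[11]='2': occ=2, LF[11]=C('2')+2=11+2=13
L[12]='3': occ=4, LF[12]=C('3')+4=15+4=19
L[13]='3': occ=5, LF[13]=C('3')+5=15+5=20
L[14]='0': occ=2, LF[14]=C('0')+2=1+2=3
L[15]='0': occ=3, LF[15]=C('0')+3=1+3=4
L[16]='3': occ=6, LF[16]=C('3')+6=15+6=21
L[17]='$': occ=0, LF[17]=C('$')+0=0+0=0
L[18]='2': occ=3, LF[18]=C('2')+3=11+3=14
L[19]='0': occ=4, LF[19]=C('0')+4=1+4=5
L[20]='3': occ=7, LF[20]=C('3')+7=15+7=22
L[21]='0': occ=5, LF[21]=C('0')+5=1+5=6
L[22]='1': occ=3, LF[22]=C('1')+3=7+3=10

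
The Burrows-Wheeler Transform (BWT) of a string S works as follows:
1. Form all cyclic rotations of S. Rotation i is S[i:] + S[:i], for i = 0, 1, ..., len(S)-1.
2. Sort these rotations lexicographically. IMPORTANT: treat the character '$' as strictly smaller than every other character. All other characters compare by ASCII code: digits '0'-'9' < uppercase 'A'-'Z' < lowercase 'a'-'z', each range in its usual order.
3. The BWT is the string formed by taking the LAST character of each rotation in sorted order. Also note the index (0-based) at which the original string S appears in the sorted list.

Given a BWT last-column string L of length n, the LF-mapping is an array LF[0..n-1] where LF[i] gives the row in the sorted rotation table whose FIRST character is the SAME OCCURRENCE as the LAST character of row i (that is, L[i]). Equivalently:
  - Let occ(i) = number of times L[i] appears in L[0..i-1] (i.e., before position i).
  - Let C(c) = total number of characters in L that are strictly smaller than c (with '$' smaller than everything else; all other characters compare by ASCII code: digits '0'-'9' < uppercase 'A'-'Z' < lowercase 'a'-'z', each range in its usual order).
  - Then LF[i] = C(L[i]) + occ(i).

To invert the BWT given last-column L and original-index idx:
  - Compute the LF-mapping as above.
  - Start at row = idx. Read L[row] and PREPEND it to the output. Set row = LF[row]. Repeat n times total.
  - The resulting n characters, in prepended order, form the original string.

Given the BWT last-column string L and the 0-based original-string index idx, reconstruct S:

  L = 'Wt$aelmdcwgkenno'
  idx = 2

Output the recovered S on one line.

LF mapping: 1 14 0 2 5 9 10 4 3 15 7 8 6 11 12 13
Walk LF starting at row 2, prepending L[row]:
  step 1: row=2, L[2]='$', prepend. Next row=LF[2]=0
  step 2: row=0, L[0]='W', prepend. Next row=LF[0]=1
  step 3: row=1, L[1]='t', prepend. Next row=LF[1]=14
  step 4: row=14, L[14]='n', prepend. Next row=LF[14]=12
  step 5: row=12, L[12]='e', prepend. Next row=LF[12]=6
  step 6: row=6, L[6]='m', prepend. Next row=LF[6]=10
  step 7: row=10, L[10]='g', prepend. Next row=LF[10]=7
  step 8: row=7, L[7]='d', prepend. Next row=LF[7]=4
  step 9: row=4, L[4]='e', prepend. Next row=LF[4]=5
  step 10: row=5, L[5]='l', prepend. Next row=LF[5]=9
  step 11: row=9, L[9]='w', prepend. Next row=LF[9]=15
  step 12: row=15, L[15]='o', prepend. Next row=LF[15]=13
  step 13: row=13, L[13]='n', prepend. Next row=LF[13]=11
  step 14: row=11, L[11]='k', prepend. Next row=LF[11]=8
  step 15: row=8, L[8]='c', prepend. Next row=LF[8]=3
  step 16: row=3, L[3]='a', prepend. Next row=LF[3]=2
Reversed output: acknowledgmentW$

Answer: acknowledgmentW$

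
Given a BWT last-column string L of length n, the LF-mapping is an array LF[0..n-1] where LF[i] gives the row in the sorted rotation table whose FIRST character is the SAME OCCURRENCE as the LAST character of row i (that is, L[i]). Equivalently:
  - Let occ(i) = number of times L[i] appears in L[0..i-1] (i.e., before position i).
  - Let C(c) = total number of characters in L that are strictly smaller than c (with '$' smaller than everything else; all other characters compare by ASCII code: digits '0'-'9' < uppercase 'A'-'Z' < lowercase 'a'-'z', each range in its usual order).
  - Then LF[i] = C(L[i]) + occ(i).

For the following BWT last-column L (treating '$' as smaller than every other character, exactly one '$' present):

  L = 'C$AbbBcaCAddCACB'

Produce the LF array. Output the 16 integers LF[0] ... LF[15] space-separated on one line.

Answer: 6 0 1 11 12 4 13 10 7 2 14 15 8 3 9 5

Derivation:
Char counts: '$':1, 'A':3, 'B':2, 'C':4, 'a':1, 'b':2, 'c':1, 'd':2
C (first-col start): C('$')=0, C('A')=1, C('B')=4, C('C')=6, C('a')=10, C('b')=11, C('c')=13, C('d')=14
L[0]='C': occ=0, LF[0]=C('C')+0=6+0=6
L[1]='$': occ=0, LF[1]=C('$')+0=0+0=0
L[2]='A': occ=0, LF[2]=C('A')+0=1+0=1
L[3]='b': occ=0, LF[3]=C('b')+0=11+0=11
L[4]='b': occ=1, LF[4]=C('b')+1=11+1=12
L[5]='B': occ=0, LF[5]=C('B')+0=4+0=4
L[6]='c': occ=0, LF[6]=C('c')+0=13+0=13
L[7]='a': occ=0, LF[7]=C('a')+0=10+0=10
L[8]='C': occ=1, LF[8]=C('C')+1=6+1=7
L[9]='A': occ=1, LF[9]=C('A')+1=1+1=2
L[10]='d': occ=0, LF[10]=C('d')+0=14+0=14
L[11]='d': occ=1, LF[11]=C('d')+1=14+1=15
L[12]='C': occ=2, LF[12]=C('C')+2=6+2=8
L[13]='A': occ=2, LF[13]=C('A')+2=1+2=3
L[14]='C': occ=3, LF[14]=C('C')+3=6+3=9
L[15]='B': occ=1, LF[15]=C('B')+1=4+1=5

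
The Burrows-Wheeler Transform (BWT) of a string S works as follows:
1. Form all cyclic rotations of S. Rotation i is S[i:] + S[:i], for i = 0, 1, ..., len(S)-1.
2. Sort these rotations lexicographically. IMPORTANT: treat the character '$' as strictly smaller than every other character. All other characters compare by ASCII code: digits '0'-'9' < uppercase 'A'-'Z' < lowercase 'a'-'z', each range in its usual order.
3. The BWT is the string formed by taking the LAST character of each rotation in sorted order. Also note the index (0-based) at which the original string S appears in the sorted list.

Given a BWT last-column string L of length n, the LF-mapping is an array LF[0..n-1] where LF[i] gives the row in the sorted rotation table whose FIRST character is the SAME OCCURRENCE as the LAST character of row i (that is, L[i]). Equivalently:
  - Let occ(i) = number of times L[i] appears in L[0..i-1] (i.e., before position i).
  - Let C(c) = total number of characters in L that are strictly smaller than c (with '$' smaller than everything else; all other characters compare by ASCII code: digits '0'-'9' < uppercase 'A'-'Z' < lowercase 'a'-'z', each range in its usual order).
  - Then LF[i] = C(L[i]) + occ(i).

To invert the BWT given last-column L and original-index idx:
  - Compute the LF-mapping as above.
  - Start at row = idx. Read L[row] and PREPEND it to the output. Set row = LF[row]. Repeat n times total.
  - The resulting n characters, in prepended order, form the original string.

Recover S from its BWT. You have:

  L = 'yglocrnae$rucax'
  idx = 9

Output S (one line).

LF mapping: 14 6 7 9 3 10 8 1 5 0 11 12 4 2 13
Walk LF starting at row 9, prepending L[row]:
  step 1: row=9, L[9]='$', prepend. Next row=LF[9]=0
  step 2: row=0, L[0]='y', prepend. Next row=LF[0]=14
  step 3: row=14, L[14]='x', prepend. Next row=LF[14]=13
  step 4: row=13, L[13]='a', prepend. Next row=LF[13]=2
  step 5: row=2, L[2]='l', prepend. Next row=LF[2]=7
  step 6: row=7, L[7]='a', prepend. Next row=LF[7]=1
  step 7: row=1, L[1]='g', prepend. Next row=LF[1]=6
  step 8: row=6, L[6]='n', prepend. Next row=LF[6]=8
  step 9: row=8, L[8]='e', prepend. Next row=LF[8]=5
  step 10: row=5, L[5]='r', prepend. Next row=LF[5]=10
  step 11: row=10, L[10]='r', prepend. Next row=LF[10]=11
  step 12: row=11, L[11]='u', prepend. Next row=LF[11]=12
  step 13: row=12, L[12]='c', prepend. Next row=LF[12]=4
  step 14: row=4, L[4]='c', prepend. Next row=LF[4]=3
  step 15: row=3, L[3]='o', prepend. Next row=LF[3]=9
Reversed output: occurrengalaxy$

Answer: occurrengalaxy$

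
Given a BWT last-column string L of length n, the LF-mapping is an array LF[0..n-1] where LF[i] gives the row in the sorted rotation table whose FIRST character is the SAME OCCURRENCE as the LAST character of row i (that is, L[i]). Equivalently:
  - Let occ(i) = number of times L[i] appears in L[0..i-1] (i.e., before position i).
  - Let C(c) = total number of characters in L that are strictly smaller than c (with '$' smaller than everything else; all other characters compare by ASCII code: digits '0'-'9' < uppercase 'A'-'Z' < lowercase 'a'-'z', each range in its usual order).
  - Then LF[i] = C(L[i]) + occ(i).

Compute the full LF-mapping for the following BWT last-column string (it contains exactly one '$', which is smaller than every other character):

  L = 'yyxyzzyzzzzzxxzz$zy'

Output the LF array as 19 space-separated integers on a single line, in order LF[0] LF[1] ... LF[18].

Answer: 4 5 1 6 9 10 7 11 12 13 14 15 2 3 16 17 0 18 8

Derivation:
Char counts: '$':1, 'x':3, 'y':5, 'z':10
C (first-col start): C('$')=0, C('x')=1, C('y')=4, C('z')=9
L[0]='y': occ=0, LF[0]=C('y')+0=4+0=4
L[1]='y': occ=1, LF[1]=C('y')+1=4+1=5
L[2]='x': occ=0, LF[2]=C('x')+0=1+0=1
L[3]='y': occ=2, LF[3]=C('y')+2=4+2=6
L[4]='z': occ=0, LF[4]=C('z')+0=9+0=9
L[5]='z': occ=1, LF[5]=C('z')+1=9+1=10
L[6]='y': occ=3, LF[6]=C('y')+3=4+3=7
L[7]='z': occ=2, LF[7]=C('z')+2=9+2=11
L[8]='z': occ=3, LF[8]=C('z')+3=9+3=12
L[9]='z': occ=4, LF[9]=C('z')+4=9+4=13
L[10]='z': occ=5, LF[10]=C('z')+5=9+5=14
L[11]='z': occ=6, LF[11]=C('z')+6=9+6=15
L[12]='x': occ=1, LF[12]=C('x')+1=1+1=2
L[13]='x': occ=2, LF[13]=C('x')+2=1+2=3
L[14]='z': occ=7, LF[14]=C('z')+7=9+7=16
L[15]='z': occ=8, LF[15]=C('z')+8=9+8=17
L[16]='$': occ=0, LF[16]=C('$')+0=0+0=0
L[17]='z': occ=9, LF[17]=C('z')+9=9+9=18
L[18]='y': occ=4, LF[18]=C('y')+4=4+4=8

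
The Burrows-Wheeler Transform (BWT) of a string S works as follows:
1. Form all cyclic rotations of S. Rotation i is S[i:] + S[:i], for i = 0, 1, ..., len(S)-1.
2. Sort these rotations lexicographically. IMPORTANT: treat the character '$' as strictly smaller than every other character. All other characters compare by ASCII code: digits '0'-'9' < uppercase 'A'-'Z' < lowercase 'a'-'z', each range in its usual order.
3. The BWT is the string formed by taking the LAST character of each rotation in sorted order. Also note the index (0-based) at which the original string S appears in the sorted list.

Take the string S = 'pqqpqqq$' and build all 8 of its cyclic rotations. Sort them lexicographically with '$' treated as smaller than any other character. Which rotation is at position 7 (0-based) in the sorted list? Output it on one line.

Answer: qqq$pqqp

Derivation:
All 8 rotations (rotation i = S[i:]+S[:i]):
  rot[0] = pqqpqqq$
  rot[1] = qqpqqq$p
  rot[2] = qpqqq$pq
  rot[3] = pqqq$pqq
  rot[4] = qqq$pqqp
  rot[5] = qq$pqqpq
  rot[6] = q$pqqpqq
  rot[7] = $pqqpqqq
Sorted (with $ < everything):
  sorted[0] = $pqqpqqq
  sorted[1] = pqqpqqq$
  sorted[2] = pqqq$pqq
  sorted[3] = q$pqqpqq
  sorted[4] = qpqqq$pq
  sorted[5] = qq$pqqpq
  sorted[6] = qqpqqq$p
  sorted[7] = qqq$pqqp
sorted[7] = qqq$pqqp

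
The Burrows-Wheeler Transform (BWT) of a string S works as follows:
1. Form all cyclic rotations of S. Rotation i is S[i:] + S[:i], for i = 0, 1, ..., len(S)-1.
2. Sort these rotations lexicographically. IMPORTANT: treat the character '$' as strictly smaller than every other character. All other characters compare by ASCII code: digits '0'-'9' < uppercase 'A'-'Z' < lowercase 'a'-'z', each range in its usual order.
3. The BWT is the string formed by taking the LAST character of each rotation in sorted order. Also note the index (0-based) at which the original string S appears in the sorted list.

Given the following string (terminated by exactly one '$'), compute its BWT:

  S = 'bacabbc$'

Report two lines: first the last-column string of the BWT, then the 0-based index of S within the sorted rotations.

All 8 rotations (rotation i = S[i:]+S[:i]):
  rot[0] = bacabbc$
  rot[1] = acabbc$b
  rot[2] = cabbc$ba
  rot[3] = abbc$bac
  rot[4] = bbc$baca
  rot[5] = bc$bacab
  rot[6] = c$bacabb
  rot[7] = $bacabbc
Sorted (with $ < everything):
  sorted[0] = $bacabbc  (last char: 'c')
  sorted[1] = abbc$bac  (last char: 'c')
  sorted[2] = acabbc$b  (last char: 'b')
  sorted[3] = bacabbc$  (last char: '$')
  sorted[4] = bbc$baca  (last char: 'a')
  sorted[5] = bc$bacab  (last char: 'b')
  sorted[6] = c$bacabb  (last char: 'b')
  sorted[7] = cabbc$ba  (last char: 'a')
Last column: ccb$abba
Original string S is at sorted index 3

Answer: ccb$abba
3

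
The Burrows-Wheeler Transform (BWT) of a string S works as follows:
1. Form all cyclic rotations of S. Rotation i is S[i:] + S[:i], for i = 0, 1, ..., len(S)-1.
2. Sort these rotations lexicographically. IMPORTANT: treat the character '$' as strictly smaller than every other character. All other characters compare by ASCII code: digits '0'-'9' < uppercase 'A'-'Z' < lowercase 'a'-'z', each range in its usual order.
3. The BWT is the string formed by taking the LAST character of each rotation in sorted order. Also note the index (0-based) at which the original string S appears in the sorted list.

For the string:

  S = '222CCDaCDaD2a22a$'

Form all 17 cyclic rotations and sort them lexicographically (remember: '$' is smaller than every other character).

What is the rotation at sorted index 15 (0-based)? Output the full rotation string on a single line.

All 17 rotations (rotation i = S[i:]+S[:i]):
  rot[0] = 222CCDaCDaD2a22a$
  rot[1] = 22CCDaCDaD2a22a$2
  rot[2] = 2CCDaCDaD2a22a$22
  rot[3] = CCDaCDaD2a22a$222
  rot[4] = CDaCDaD2a22a$222C
  rot[5] = DaCDaD2a22a$222CC
  rot[6] = aCDaD2a22a$222CCD
  rot[7] = CDaD2a22a$222CCDa
  rot[8] = DaD2a22a$222CCDaC
  rot[9] = aD2a22a$222CCDaCD
  rot[10] = D2a22a$222CCDaCDa
  rot[11] = 2a22a$222CCDaCDaD
  rot[12] = a22a$222CCDaCDaD2
  rot[13] = 22a$222CCDaCDaD2a
  rot[14] = 2a$222CCDaCDaD2a2
  rot[15] = a$222CCDaCDaD2a22
  rot[16] = $222CCDaCDaD2a22a
Sorted (with $ < everything):
  sorted[0] = $222CCDaCDaD2a22a
  sorted[1] = 222CCDaCDaD2a22a$
  sorted[2] = 22CCDaCDaD2a22a$2
  sorted[3] = 22a$222CCDaCDaD2a
  sorted[4] = 2CCDaCDaD2a22a$22
  sorted[5] = 2a$222CCDaCDaD2a2
  sorted[6] = 2a22a$222CCDaCDaD
  sorted[7] = CCDaCDaD2a22a$222
  sorted[8] = CDaCDaD2a22a$222C
  sorted[9] = CDaD2a22a$222CCDa
  sorted[10] = D2a22a$222CCDaCDa
  sorted[11] = DaCDaD2a22a$222CC
  sorted[12] = DaD2a22a$222CCDaC
  sorted[13] = a$222CCDaCDaD2a22
  sorted[14] = a22a$222CCDaCDaD2
  sorted[15] = aCDaD2a22a$222CCD
  sorted[16] = aD2a22a$222CCDaCD
sorted[15] = aCDaD2a22a$222CCD

Answer: aCDaD2a22a$222CCD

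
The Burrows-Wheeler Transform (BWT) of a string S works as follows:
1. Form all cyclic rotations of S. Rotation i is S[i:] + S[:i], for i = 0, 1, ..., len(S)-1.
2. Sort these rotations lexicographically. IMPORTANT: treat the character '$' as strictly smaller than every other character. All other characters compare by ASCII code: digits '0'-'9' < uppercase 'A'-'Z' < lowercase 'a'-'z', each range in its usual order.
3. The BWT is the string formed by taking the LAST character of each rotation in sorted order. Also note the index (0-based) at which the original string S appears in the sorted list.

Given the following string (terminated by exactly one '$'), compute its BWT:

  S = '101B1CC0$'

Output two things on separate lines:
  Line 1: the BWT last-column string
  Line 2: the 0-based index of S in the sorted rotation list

Answer: 0C1$0B1C1
3

Derivation:
All 9 rotations (rotation i = S[i:]+S[:i]):
  rot[0] = 101B1CC0$
  rot[1] = 01B1CC0$1
  rot[2] = 1B1CC0$10
  rot[3] = B1CC0$101
  rot[4] = 1CC0$101B
  rot[5] = CC0$101B1
  rot[6] = C0$101B1C
  rot[7] = 0$101B1CC
  rot[8] = $101B1CC0
Sorted (with $ < everything):
  sorted[0] = $101B1CC0  (last char: '0')
  sorted[1] = 0$101B1CC  (last char: 'C')
  sorted[2] = 01B1CC0$1  (last char: '1')
  sorted[3] = 101B1CC0$  (last char: '$')
  sorted[4] = 1B1CC0$10  (last char: '0')
  sorted[5] = 1CC0$101B  (last char: 'B')
  sorted[6] = B1CC0$101  (last char: '1')
  sorted[7] = C0$101B1C  (last char: 'C')
  sorted[8] = CC0$101B1  (last char: '1')
Last column: 0C1$0B1C1
Original string S is at sorted index 3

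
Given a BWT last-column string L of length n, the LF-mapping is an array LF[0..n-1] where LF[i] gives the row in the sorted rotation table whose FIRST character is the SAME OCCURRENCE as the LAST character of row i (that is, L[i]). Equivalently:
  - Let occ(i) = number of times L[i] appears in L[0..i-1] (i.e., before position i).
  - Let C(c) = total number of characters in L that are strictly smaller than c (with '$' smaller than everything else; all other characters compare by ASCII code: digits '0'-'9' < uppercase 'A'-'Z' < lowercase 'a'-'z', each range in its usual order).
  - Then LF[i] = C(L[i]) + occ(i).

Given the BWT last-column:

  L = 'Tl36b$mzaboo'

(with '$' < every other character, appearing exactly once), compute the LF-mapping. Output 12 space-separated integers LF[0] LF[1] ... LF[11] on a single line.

Answer: 3 7 1 2 5 0 8 11 4 6 9 10

Derivation:
Char counts: '$':1, '3':1, '6':1, 'T':1, 'a':1, 'b':2, 'l':1, 'm':1, 'o':2, 'z':1
C (first-col start): C('$')=0, C('3')=1, C('6')=2, C('T')=3, C('a')=4, C('b')=5, C('l')=7, C('m')=8, C('o')=9, C('z')=11
L[0]='T': occ=0, LF[0]=C('T')+0=3+0=3
L[1]='l': occ=0, LF[1]=C('l')+0=7+0=7
L[2]='3': occ=0, LF[2]=C('3')+0=1+0=1
L[3]='6': occ=0, LF[3]=C('6')+0=2+0=2
L[4]='b': occ=0, LF[4]=C('b')+0=5+0=5
L[5]='$': occ=0, LF[5]=C('$')+0=0+0=0
L[6]='m': occ=0, LF[6]=C('m')+0=8+0=8
L[7]='z': occ=0, LF[7]=C('z')+0=11+0=11
L[8]='a': occ=0, LF[8]=C('a')+0=4+0=4
L[9]='b': occ=1, LF[9]=C('b')+1=5+1=6
L[10]='o': occ=0, LF[10]=C('o')+0=9+0=9
L[11]='o': occ=1, LF[11]=C('o')+1=9+1=10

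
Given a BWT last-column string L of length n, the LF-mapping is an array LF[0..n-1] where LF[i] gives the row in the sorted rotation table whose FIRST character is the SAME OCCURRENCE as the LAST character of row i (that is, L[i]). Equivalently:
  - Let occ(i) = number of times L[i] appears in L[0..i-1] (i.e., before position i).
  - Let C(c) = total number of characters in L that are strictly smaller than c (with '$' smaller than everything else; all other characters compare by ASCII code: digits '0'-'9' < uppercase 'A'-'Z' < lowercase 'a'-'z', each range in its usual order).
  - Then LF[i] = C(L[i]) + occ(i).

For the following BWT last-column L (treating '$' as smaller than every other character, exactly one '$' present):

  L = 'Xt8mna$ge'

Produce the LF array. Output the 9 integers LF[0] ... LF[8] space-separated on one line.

Answer: 2 8 1 6 7 3 0 5 4

Derivation:
Char counts: '$':1, '8':1, 'X':1, 'a':1, 'e':1, 'g':1, 'm':1, 'n':1, 't':1
C (first-col start): C('$')=0, C('8')=1, C('X')=2, C('a')=3, C('e')=4, C('g')=5, C('m')=6, C('n')=7, C('t')=8
L[0]='X': occ=0, LF[0]=C('X')+0=2+0=2
L[1]='t': occ=0, LF[1]=C('t')+0=8+0=8
L[2]='8': occ=0, LF[2]=C('8')+0=1+0=1
L[3]='m': occ=0, LF[3]=C('m')+0=6+0=6
L[4]='n': occ=0, LF[4]=C('n')+0=7+0=7
L[5]='a': occ=0, LF[5]=C('a')+0=3+0=3
L[6]='$': occ=0, LF[6]=C('$')+0=0+0=0
L[7]='g': occ=0, LF[7]=C('g')+0=5+0=5
L[8]='e': occ=0, LF[8]=C('e')+0=4+0=4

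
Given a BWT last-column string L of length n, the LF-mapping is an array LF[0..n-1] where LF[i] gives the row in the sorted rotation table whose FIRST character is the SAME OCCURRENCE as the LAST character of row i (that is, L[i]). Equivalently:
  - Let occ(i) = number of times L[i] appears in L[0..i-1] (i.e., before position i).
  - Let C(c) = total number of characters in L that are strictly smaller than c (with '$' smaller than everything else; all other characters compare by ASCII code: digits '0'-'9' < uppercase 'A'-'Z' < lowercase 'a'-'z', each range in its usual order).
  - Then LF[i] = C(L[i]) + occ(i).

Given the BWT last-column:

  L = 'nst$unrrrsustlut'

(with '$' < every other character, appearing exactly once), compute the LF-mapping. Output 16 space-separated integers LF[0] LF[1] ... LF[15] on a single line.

Char counts: '$':1, 'l':1, 'n':2, 'r':3, 's':3, 't':3, 'u':3
C (first-col start): C('$')=0, C('l')=1, C('n')=2, C('r')=4, C('s')=7, C('t')=10, C('u')=13
L[0]='n': occ=0, LF[0]=C('n')+0=2+0=2
L[1]='s': occ=0, LF[1]=C('s')+0=7+0=7
L[2]='t': occ=0, LF[2]=C('t')+0=10+0=10
L[3]='$': occ=0, LF[3]=C('$')+0=0+0=0
L[4]='u': occ=0, LF[4]=C('u')+0=13+0=13
L[5]='n': occ=1, LF[5]=C('n')+1=2+1=3
L[6]='r': occ=0, LF[6]=C('r')+0=4+0=4
L[7]='r': occ=1, LF[7]=C('r')+1=4+1=5
L[8]='r': occ=2, LF[8]=C('r')+2=4+2=6
L[9]='s': occ=1, LF[9]=C('s')+1=7+1=8
L[10]='u': occ=1, LF[10]=C('u')+1=13+1=14
L[11]='s': occ=2, LF[11]=C('s')+2=7+2=9
L[12]='t': occ=1, LF[12]=C('t')+1=10+1=11
L[13]='l': occ=0, LF[13]=C('l')+0=1+0=1
L[14]='u': occ=2, LF[14]=C('u')+2=13+2=15
L[15]='t': occ=2, LF[15]=C('t')+2=10+2=12

Answer: 2 7 10 0 13 3 4 5 6 8 14 9 11 1 15 12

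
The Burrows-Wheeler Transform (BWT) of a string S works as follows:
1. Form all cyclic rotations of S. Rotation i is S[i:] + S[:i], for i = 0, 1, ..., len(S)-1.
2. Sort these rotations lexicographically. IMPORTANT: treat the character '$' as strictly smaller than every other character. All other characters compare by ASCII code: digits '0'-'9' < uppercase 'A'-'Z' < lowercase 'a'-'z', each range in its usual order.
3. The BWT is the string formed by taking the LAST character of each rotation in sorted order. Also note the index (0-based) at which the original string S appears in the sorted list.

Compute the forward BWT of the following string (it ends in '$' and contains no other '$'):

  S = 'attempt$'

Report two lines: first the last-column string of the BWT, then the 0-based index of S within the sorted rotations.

All 8 rotations (rotation i = S[i:]+S[:i]):
  rot[0] = attempt$
  rot[1] = ttempt$a
  rot[2] = tempt$at
  rot[3] = empt$att
  rot[4] = mpt$atte
  rot[5] = pt$attem
  rot[6] = t$attemp
  rot[7] = $attempt
Sorted (with $ < everything):
  sorted[0] = $attempt  (last char: 't')
  sorted[1] = attempt$  (last char: '$')
  sorted[2] = empt$att  (last char: 't')
  sorted[3] = mpt$atte  (last char: 'e')
  sorted[4] = pt$attem  (last char: 'm')
  sorted[5] = t$attemp  (last char: 'p')
  sorted[6] = tempt$at  (last char: 't')
  sorted[7] = ttempt$a  (last char: 'a')
Last column: t$tempta
Original string S is at sorted index 1

Answer: t$tempta
1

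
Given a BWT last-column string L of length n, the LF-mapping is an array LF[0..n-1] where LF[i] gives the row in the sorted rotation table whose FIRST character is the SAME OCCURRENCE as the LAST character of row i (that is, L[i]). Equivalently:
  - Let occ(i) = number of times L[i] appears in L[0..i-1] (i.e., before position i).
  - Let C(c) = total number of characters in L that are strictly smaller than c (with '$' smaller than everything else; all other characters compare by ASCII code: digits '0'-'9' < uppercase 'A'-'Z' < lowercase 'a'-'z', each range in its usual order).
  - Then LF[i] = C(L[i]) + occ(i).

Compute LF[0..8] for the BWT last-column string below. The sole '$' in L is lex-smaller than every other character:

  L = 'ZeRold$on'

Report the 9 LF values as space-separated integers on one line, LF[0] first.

Answer: 2 4 1 7 5 3 0 8 6

Derivation:
Char counts: '$':1, 'R':1, 'Z':1, 'd':1, 'e':1, 'l':1, 'n':1, 'o':2
C (first-col start): C('$')=0, C('R')=1, C('Z')=2, C('d')=3, C('e')=4, C('l')=5, C('n')=6, C('o')=7
L[0]='Z': occ=0, LF[0]=C('Z')+0=2+0=2
L[1]='e': occ=0, LF[1]=C('e')+0=4+0=4
L[2]='R': occ=0, LF[2]=C('R')+0=1+0=1
L[3]='o': occ=0, LF[3]=C('o')+0=7+0=7
L[4]='l': occ=0, LF[4]=C('l')+0=5+0=5
L[5]='d': occ=0, LF[5]=C('d')+0=3+0=3
L[6]='$': occ=0, LF[6]=C('$')+0=0+0=0
L[7]='o': occ=1, LF[7]=C('o')+1=7+1=8
L[8]='n': occ=0, LF[8]=C('n')+0=6+0=6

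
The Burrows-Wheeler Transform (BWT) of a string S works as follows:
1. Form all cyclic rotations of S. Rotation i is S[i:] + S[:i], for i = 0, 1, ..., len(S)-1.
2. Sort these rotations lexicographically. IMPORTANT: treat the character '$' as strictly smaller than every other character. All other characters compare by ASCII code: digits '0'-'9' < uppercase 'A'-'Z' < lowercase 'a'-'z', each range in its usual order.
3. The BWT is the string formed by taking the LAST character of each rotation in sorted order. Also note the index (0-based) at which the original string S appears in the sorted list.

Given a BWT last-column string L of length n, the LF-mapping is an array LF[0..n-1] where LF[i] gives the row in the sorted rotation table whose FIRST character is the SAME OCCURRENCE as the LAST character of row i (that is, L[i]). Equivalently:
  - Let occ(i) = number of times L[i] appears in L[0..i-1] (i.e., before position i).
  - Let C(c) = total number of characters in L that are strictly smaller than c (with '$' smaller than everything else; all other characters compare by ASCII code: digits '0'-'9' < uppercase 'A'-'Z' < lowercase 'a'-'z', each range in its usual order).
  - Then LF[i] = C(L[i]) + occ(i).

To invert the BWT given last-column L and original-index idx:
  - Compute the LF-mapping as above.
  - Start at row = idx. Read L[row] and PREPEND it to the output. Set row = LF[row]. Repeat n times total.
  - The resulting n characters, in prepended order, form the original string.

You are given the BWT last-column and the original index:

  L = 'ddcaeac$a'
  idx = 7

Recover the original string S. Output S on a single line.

Answer: daaecacd$

Derivation:
LF mapping: 6 7 4 1 8 2 5 0 3
Walk LF starting at row 7, prepending L[row]:
  step 1: row=7, L[7]='$', prepend. Next row=LF[7]=0
  step 2: row=0, L[0]='d', prepend. Next row=LF[0]=6
  step 3: row=6, L[6]='c', prepend. Next row=LF[6]=5
  step 4: row=5, L[5]='a', prepend. Next row=LF[5]=2
  step 5: row=2, L[2]='c', prepend. Next row=LF[2]=4
  step 6: row=4, L[4]='e', prepend. Next row=LF[4]=8
  step 7: row=8, L[8]='a', prepend. Next row=LF[8]=3
  step 8: row=3, L[3]='a', prepend. Next row=LF[3]=1
  step 9: row=1, L[1]='d', prepend. Next row=LF[1]=7
Reversed output: daaecacd$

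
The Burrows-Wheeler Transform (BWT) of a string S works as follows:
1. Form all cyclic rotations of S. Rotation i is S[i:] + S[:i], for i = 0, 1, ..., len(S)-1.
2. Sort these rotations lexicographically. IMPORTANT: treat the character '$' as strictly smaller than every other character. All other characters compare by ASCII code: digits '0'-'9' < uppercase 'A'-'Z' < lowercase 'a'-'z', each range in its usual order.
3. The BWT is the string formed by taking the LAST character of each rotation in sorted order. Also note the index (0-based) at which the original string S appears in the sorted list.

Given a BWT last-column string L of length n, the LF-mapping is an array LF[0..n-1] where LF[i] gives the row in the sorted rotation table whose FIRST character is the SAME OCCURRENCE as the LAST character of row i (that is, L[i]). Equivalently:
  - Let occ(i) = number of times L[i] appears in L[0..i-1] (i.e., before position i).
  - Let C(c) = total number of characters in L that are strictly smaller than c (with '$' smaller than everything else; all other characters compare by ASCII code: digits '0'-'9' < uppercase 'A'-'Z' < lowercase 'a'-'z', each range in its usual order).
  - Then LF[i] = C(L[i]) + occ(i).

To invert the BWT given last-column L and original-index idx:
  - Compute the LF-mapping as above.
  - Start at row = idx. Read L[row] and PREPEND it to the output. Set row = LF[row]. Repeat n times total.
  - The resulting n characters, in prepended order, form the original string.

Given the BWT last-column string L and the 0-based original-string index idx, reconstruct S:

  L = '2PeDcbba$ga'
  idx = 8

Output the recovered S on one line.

LF mapping: 1 3 9 2 8 6 7 4 0 10 5
Walk LF starting at row 8, prepending L[row]:
  step 1: row=8, L[8]='$', prepend. Next row=LF[8]=0
  step 2: row=0, L[0]='2', prepend. Next row=LF[0]=1
  step 3: row=1, L[1]='P', prepend. Next row=LF[1]=3
  step 4: row=3, L[3]='D', prepend. Next row=LF[3]=2
  step 5: row=2, L[2]='e', prepend. Next row=LF[2]=9
  step 6: row=9, L[9]='g', prepend. Next row=LF[9]=10
  step 7: row=10, L[10]='a', prepend. Next row=LF[10]=5
  step 8: row=5, L[5]='b', prepend. Next row=LF[5]=6
  step 9: row=6, L[6]='b', prepend. Next row=LF[6]=7
  step 10: row=7, L[7]='a', prepend. Next row=LF[7]=4
  step 11: row=4, L[4]='c', prepend. Next row=LF[4]=8
Reversed output: cabbageDP2$

Answer: cabbageDP2$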